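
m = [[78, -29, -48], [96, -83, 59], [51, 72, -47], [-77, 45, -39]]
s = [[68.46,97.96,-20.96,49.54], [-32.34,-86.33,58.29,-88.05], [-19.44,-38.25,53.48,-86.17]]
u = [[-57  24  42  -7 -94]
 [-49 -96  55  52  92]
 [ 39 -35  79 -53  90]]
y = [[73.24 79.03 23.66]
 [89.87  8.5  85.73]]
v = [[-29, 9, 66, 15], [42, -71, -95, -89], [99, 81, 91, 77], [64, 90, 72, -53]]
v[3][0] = 64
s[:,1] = [97.96, -86.33, -38.25]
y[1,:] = [89.87, 8.5, 85.73]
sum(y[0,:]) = 175.92999999999998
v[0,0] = -29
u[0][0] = -57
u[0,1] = 24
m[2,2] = -47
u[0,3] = -7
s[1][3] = -88.05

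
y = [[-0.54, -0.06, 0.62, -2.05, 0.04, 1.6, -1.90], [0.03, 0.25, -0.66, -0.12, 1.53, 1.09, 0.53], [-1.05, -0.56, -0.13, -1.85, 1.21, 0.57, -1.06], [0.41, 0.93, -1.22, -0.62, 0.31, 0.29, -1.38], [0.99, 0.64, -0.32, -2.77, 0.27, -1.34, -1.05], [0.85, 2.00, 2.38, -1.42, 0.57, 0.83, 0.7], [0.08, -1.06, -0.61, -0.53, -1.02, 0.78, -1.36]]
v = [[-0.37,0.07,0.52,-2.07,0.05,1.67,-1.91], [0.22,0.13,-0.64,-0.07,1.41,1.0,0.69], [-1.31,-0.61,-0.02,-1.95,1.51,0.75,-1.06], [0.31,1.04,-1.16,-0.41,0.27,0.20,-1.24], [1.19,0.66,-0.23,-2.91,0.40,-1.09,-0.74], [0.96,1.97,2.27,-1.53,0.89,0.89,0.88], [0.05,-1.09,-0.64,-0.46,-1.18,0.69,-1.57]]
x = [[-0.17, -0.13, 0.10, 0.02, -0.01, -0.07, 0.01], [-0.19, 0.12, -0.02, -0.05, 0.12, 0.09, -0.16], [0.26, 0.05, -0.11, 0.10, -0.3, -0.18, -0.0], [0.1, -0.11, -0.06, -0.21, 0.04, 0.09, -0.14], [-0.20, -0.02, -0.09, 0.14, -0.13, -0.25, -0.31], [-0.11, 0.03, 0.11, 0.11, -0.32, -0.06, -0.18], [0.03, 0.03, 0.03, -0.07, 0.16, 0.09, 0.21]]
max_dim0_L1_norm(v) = 9.4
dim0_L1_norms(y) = [3.95, 5.5, 5.94, 9.36, 4.95, 6.5, 7.98]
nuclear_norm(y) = 17.01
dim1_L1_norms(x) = [0.51, 0.75, 1.0, 0.75, 1.14, 0.92, 0.62]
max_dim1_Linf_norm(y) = 2.77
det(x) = 0.00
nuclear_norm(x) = 2.08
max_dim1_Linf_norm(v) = 2.91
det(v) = -14.36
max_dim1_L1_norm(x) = 1.14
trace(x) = -0.35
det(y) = -2.59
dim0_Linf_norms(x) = [0.26, 0.13, 0.11, 0.21, 0.32, 0.25, 0.31]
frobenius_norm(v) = 7.90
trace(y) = -1.30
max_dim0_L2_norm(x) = 0.5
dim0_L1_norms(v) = [4.41, 5.57, 5.48, 9.4, 5.71, 6.29, 8.09]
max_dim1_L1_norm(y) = 8.75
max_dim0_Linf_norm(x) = 0.32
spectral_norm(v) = 5.20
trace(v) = -0.95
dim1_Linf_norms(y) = [2.05, 1.53, 1.85, 1.38, 2.77, 2.38, 1.36]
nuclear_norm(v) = 17.56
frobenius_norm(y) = 7.71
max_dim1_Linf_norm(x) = 0.32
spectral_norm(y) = 5.08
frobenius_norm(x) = 0.99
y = x + v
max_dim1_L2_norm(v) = 3.83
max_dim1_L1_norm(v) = 9.39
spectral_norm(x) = 0.70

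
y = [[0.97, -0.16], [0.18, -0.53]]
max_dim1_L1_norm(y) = 1.13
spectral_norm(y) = 1.03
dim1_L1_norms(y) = [1.13, 0.71]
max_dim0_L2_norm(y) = 0.99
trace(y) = 0.44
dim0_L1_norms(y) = [1.15, 0.69]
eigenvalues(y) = [0.95, -0.51]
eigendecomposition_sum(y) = [[0.96, -0.1], [0.12, -0.01]] + [[0.01, -0.06], [0.06, -0.52]]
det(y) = -0.49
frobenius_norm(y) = 1.13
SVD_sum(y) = [[0.92, -0.31], [0.32, -0.11]] + [[0.05, 0.15],[-0.14, -0.42]]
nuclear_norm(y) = 1.50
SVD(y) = [[-0.94, -0.33],  [-0.33, 0.94]] @ diag([1.028095439193124, 0.4720378882148102]) @ [[-0.95, 0.32], [-0.32, -0.95]]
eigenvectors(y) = [[0.99,0.11], [0.12,0.99]]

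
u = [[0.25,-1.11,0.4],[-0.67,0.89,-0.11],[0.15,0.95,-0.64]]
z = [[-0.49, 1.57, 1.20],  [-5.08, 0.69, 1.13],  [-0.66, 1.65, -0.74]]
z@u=[[-0.99,3.08,-1.14], [-1.56,7.33,-2.83], [-1.38,1.50,0.03]]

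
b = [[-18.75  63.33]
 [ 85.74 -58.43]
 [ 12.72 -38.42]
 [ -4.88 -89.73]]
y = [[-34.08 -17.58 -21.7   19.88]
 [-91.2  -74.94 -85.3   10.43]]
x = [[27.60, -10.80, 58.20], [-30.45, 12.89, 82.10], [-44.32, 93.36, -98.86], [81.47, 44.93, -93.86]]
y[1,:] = [-91.2, -74.94, -85.3, 10.43]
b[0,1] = 63.33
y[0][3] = 19.88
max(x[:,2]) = 82.1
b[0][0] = -18.75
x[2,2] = -98.86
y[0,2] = -21.7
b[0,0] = -18.75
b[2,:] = [12.72, -38.42]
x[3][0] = 81.47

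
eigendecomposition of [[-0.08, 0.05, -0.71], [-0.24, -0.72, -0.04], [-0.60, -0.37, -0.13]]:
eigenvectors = [[-0.76, 0.48, 0.63], [0.13, 0.61, -0.71], [0.64, 0.63, 0.31]]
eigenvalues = [0.51, -0.95, -0.49]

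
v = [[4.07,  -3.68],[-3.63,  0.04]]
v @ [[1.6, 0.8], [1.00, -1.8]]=[[2.83, 9.88], [-5.77, -2.98]]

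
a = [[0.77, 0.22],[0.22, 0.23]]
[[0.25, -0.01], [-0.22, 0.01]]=a @ [[0.83, -0.04],  [-1.76, 0.09]]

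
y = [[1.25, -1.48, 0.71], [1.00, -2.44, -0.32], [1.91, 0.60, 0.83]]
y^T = [[1.25, 1.0, 1.91], [-1.48, -2.44, 0.6], [0.71, -0.32, 0.83]]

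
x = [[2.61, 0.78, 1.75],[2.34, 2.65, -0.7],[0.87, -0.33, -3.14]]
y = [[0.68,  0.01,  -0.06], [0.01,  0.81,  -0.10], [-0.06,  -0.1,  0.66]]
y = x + [[-1.93, -0.77, -1.81], [-2.33, -1.84, 0.60], [-0.93, 0.23, 3.8]]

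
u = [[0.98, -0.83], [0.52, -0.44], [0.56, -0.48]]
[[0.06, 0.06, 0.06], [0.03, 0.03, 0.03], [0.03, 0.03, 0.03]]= u@[[0.11,0.09,0.10], [0.06,0.04,0.05]]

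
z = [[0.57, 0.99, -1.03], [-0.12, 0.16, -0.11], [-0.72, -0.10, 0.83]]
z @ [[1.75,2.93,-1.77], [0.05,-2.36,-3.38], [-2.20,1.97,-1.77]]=[[3.31, -2.7, -2.53], [0.04, -0.95, -0.13], [-3.09, -0.24, 0.14]]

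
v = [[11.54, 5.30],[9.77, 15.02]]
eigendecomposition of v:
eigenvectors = [[-0.68, -0.5], [0.73, -0.87]]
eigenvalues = [5.88, 20.68]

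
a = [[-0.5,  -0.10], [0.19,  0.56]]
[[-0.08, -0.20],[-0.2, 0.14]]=a @ [[0.24, 0.37], [-0.43, 0.12]]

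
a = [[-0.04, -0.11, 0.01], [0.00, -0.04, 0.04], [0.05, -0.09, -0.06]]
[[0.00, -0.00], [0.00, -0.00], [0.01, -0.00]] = a@ [[0.09, -0.06], [-0.05, 0.03], [0.05, -0.03]]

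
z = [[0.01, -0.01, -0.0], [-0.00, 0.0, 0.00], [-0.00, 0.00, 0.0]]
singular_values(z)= [0.01, 0.0, 0.0]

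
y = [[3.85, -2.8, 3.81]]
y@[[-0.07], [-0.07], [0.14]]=[[0.46]]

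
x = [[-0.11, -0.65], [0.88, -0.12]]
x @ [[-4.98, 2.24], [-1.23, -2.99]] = [[1.35,1.7], [-4.23,2.33]]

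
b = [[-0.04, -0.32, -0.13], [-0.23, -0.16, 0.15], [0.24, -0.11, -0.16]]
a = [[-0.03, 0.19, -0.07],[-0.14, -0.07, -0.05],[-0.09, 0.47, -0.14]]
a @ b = [[-0.06, -0.01, 0.04], [0.01, 0.06, 0.02], [-0.14, -0.03, 0.10]]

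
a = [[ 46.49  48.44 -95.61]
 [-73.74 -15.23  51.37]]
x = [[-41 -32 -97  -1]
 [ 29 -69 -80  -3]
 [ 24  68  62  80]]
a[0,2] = -95.61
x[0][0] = -41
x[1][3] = -3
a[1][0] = -73.74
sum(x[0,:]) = -171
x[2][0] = 24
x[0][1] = -32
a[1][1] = -15.23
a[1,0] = -73.74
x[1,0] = 29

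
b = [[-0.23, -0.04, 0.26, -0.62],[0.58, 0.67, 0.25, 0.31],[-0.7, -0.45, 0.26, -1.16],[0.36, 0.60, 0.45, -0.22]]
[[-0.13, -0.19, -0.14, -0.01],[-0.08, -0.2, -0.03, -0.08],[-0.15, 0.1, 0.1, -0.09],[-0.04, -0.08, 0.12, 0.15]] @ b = [[0.01, -0.07, -0.12, 0.19], [-0.11, -0.17, -0.11, 0.04], [-0.01, -0.03, -0.03, 0.03], [-0.07, -0.02, 0.07, -0.17]]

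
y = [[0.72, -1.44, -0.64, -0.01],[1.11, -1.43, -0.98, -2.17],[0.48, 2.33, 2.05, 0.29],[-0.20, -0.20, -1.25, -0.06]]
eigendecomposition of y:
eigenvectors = [[-0.28-0.19j, -0.28+0.19j, 0.53-0.19j, (0.53+0.19j)], [(-0.69+0j), -0.69-0.00j, 0.04-0.03j, (0.04+0.03j)], [0.48+0.30j, (0.48-0.3j), -0.64+0.00j, -0.64-0.00j], [(-0.1+0.29j), -0.10-0.29j, (0.51-0.07j), (0.51+0.07j)]]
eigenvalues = [(-0.63+1.63j), (-0.63-1.63j), (1.27+0.27j), (1.27-0.27j)]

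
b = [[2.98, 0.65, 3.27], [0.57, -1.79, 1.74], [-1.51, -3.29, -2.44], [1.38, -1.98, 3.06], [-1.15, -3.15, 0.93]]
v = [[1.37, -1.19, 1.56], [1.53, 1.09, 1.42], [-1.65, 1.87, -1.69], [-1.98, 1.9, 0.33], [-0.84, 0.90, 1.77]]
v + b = [[4.35, -0.54, 4.83], [2.1, -0.70, 3.16], [-3.16, -1.42, -4.13], [-0.6, -0.08, 3.39], [-1.99, -2.25, 2.7]]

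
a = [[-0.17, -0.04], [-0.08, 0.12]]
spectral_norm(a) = 0.19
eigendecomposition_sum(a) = [[-0.17, -0.02], [-0.05, -0.01]] + [[0.0, -0.02], [-0.03, 0.13]]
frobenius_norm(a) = 0.23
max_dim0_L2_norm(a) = 0.19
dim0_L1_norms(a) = [0.25, 0.16]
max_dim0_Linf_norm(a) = 0.17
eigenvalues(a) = [-0.18, 0.13]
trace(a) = -0.05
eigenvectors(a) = [[-0.97, 0.13], [-0.26, -0.99]]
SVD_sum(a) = [[-0.16, 0.02], [-0.1, 0.01]] + [[-0.01, -0.06], [0.02, 0.11]]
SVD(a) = [[-0.86,-0.51], [-0.51,0.86]] @ diag([0.18893916945191638, 0.12490792707758792]) @ [[0.99, -0.14],[0.14, 0.99]]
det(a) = -0.02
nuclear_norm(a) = 0.31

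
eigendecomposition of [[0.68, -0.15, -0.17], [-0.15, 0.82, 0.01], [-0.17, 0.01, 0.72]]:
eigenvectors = [[0.76,0.61,-0.21],[0.33,-0.66,-0.68],[0.55,-0.45,0.70]]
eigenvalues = [0.49, 0.97, 0.76]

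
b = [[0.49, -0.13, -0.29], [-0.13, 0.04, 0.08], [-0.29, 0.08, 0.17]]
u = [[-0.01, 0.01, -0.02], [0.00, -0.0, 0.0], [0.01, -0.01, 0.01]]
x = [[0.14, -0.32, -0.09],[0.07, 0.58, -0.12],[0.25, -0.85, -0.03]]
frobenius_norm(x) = 1.13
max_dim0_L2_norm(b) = 0.58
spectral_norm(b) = 0.70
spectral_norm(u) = 0.03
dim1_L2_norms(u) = [0.02, 0.0, 0.02]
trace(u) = 0.00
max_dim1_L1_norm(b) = 0.91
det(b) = -0.00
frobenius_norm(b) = 0.70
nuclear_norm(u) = 0.03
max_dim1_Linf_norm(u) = 0.02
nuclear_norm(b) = 0.70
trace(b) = 0.70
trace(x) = 0.69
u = b @ x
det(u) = 0.00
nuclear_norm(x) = 1.39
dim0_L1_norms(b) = [0.91, 0.25, 0.54]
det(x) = 0.01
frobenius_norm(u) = 0.03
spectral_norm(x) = 1.10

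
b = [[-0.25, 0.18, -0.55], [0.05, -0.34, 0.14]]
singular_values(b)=[0.68, 0.26]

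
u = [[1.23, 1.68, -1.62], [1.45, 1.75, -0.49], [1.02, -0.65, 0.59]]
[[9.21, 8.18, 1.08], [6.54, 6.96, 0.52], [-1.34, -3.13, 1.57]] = u@[[1.42, -0.01, 1.31], [1.79, 3.62, -0.98], [-2.75, -1.30, -0.69]]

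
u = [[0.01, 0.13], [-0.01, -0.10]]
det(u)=0.000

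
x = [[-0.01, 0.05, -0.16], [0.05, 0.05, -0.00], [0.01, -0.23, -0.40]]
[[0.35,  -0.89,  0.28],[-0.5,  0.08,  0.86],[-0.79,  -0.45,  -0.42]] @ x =[[-0.05, -0.09, -0.17], [0.02, -0.22, -0.26], [-0.02, 0.03, 0.29]]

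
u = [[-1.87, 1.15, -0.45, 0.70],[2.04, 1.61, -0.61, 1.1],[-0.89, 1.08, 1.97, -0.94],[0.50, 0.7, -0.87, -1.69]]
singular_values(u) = [3.25, 2.37, 2.31, 1.85]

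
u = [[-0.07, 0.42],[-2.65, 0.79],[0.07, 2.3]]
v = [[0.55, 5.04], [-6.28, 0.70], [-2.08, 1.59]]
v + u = [[0.48, 5.46],  [-8.93, 1.49],  [-2.01, 3.89]]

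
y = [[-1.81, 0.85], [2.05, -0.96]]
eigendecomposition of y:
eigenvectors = [[-0.66,-0.42],[0.75,-0.91]]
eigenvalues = [-2.77, 0.0]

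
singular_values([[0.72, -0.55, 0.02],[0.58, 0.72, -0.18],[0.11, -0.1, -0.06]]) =[0.95, 0.91, 0.06]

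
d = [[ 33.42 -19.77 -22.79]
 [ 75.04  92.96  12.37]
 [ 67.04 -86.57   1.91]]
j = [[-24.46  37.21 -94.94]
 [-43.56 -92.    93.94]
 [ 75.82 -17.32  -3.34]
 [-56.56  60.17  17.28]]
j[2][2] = -3.34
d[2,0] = 67.04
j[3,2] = 17.28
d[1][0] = 75.04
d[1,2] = 12.37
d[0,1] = -19.77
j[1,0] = -43.56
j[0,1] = 37.21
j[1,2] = 93.94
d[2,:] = [67.04, -86.57, 1.91]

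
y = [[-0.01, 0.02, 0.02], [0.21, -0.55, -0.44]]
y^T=[[-0.01, 0.21], [0.02, -0.55], [0.02, -0.44]]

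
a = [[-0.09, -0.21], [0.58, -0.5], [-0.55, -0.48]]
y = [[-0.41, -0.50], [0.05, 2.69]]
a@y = [[0.03,-0.52], [-0.26,-1.64], [0.2,-1.02]]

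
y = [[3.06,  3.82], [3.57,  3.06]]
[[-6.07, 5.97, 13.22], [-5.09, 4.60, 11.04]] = y @ [[-0.21, -0.16, 0.4],[-1.42, 1.69, 3.14]]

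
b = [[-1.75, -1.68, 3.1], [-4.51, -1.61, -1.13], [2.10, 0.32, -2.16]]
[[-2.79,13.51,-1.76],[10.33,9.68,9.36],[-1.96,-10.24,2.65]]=b @ [[-2.62, -2.25, -0.67],[1.88, -1.36, -2.37],[-1.36, 2.35, -2.23]]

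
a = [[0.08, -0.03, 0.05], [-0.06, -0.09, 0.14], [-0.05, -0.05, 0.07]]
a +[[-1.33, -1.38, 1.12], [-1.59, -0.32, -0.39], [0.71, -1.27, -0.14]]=[[-1.25, -1.41, 1.17],[-1.65, -0.41, -0.25],[0.66, -1.32, -0.07]]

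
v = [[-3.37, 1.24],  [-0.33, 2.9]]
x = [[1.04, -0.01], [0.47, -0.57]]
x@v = [[-3.50, 1.26], [-1.4, -1.07]]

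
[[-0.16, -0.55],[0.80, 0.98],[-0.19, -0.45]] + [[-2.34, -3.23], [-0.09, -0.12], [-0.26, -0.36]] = [[-2.50, -3.78], [0.71, 0.86], [-0.45, -0.81]]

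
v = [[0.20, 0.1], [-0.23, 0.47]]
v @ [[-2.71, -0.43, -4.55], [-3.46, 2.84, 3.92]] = [[-0.89, 0.2, -0.52], [-1.0, 1.43, 2.89]]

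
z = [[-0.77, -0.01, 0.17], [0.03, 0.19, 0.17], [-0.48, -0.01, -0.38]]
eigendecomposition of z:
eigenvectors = [[0.34-0.37j,  0.34+0.37j,  (-0.01+0j)], [(-0.19-0.04j),  (-0.19+0.04j),  1.00+0.00j], [(0.84+0j),  0.84-0.00j,  (-0.01+0j)]]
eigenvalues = [(-0.57+0.21j), (-0.57-0.21j), (0.19+0j)]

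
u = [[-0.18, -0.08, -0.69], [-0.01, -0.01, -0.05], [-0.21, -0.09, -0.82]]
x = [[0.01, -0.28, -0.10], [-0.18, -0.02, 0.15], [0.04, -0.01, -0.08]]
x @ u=[[0.02, 0.01, 0.09], [0.0, 0.0, 0.0], [0.01, 0.00, 0.04]]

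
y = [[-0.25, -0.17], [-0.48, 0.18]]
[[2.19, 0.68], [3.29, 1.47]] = y@[[-7.54, -2.94], [-1.81, 0.32]]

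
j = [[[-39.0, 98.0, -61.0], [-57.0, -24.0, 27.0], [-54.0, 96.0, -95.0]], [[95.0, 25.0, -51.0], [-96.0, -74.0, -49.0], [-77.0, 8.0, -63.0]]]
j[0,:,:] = [[-39.0, 98.0, -61.0], [-57.0, -24.0, 27.0], [-54.0, 96.0, -95.0]]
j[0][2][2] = -95.0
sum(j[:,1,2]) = -22.0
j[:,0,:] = [[-39.0, 98.0, -61.0], [95.0, 25.0, -51.0]]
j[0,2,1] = 96.0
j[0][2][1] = 96.0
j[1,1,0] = -96.0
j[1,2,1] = 8.0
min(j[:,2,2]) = -95.0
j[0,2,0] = -54.0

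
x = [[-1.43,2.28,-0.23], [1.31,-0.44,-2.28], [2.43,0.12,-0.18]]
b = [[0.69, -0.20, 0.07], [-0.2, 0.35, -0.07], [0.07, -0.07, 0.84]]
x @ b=[[-1.46,1.1,-0.45], [0.83,-0.26,-1.79], [1.64,-0.43,0.01]]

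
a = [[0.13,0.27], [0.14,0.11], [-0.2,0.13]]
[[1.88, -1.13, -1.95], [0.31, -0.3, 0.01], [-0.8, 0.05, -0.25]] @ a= [[0.48, 0.13], [-0.0, 0.05], [-0.05, -0.24]]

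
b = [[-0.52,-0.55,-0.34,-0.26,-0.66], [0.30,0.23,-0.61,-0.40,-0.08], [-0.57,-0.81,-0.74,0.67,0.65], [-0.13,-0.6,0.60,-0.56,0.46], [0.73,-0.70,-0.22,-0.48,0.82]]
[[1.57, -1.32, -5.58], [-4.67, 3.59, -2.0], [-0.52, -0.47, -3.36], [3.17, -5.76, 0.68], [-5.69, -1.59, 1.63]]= b @ [[-5.52, 1.33, 4.04],[-0.05, 3.90, 0.93],[4.79, -4.27, 3.89],[0.33, 0.86, 2.31],[-0.59, -0.44, 1.58]]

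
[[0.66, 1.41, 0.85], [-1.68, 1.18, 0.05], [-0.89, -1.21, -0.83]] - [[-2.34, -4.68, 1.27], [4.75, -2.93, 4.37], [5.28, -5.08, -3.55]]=[[3.00, 6.09, -0.42], [-6.43, 4.11, -4.32], [-6.17, 3.87, 2.72]]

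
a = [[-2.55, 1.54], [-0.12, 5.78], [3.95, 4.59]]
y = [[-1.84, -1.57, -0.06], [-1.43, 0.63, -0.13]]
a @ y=[[2.49, 4.97, -0.05], [-8.04, 3.83, -0.74], [-13.83, -3.31, -0.83]]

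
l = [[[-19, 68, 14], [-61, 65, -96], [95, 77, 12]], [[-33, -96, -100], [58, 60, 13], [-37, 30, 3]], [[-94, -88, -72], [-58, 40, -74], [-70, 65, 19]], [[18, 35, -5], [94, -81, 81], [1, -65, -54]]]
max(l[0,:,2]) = 14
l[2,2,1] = 65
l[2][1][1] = 40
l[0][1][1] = 65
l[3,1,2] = 81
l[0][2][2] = 12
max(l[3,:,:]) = 94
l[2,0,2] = -72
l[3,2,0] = 1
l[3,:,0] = [18, 94, 1]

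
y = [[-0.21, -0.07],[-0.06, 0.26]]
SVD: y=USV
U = [[-0.23, 0.97], [0.97, 0.23]]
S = [0.27, 0.22]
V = [[-0.04, 1.00],  [-1.00, -0.04]]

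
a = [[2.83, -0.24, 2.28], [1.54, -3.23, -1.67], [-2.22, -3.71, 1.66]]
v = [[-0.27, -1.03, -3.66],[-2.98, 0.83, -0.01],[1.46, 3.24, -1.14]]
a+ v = [[2.56, -1.27, -1.38],[-1.44, -2.4, -1.68],[-0.76, -0.47, 0.52]]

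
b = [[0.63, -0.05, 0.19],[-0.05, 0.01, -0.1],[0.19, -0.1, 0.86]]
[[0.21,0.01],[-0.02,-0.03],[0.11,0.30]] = b @ [[0.33, -0.10],[0.25, -0.04],[0.08, 0.37]]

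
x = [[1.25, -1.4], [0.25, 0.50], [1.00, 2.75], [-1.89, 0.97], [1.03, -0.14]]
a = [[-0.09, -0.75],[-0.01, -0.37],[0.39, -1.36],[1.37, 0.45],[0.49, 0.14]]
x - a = [[1.34, -0.65], [0.26, 0.87], [0.61, 4.11], [-3.26, 0.52], [0.54, -0.28]]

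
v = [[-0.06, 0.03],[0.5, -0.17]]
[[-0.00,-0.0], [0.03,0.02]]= v@[[0.08, 0.06], [0.06, 0.08]]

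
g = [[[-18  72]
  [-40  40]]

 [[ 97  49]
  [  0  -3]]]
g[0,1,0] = -40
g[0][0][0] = -18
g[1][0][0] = 97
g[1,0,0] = 97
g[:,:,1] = [[72, 40], [49, -3]]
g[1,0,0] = 97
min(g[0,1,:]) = -40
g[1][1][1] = -3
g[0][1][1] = 40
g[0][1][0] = -40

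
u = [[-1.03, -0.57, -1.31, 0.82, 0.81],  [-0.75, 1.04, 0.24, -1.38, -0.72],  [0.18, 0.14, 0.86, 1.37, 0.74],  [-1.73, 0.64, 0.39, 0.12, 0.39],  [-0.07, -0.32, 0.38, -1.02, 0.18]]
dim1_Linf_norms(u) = [1.31, 1.38, 1.37, 1.73, 1.02]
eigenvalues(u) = [(-0.87+1.59j), (-0.87-1.59j), (0.32+0j), (1.3+0.05j), (1.3-0.05j)]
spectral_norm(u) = 2.74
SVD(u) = [[0.52,0.52,-0.55,-0.04,-0.39],[-0.68,0.33,0.06,0.29,-0.58],[0.44,-0.04,0.73,-0.09,-0.50],[-0.04,0.78,0.38,-0.12,0.47],[-0.27,-0.02,-0.07,-0.94,-0.18]] @ diag([2.7413308311051394, 2.2909583456550293, 1.7800590056269308, 0.9245363059612414, 0.17273589190432811]) @ [[0.05, -0.32, -0.21, 0.82, 0.43], [-0.94, 0.24, -0.15, 0.01, 0.2], [-0.00, 0.42, 0.84, 0.33, 0.1], [0.09, 0.58, -0.39, 0.42, -0.57], [-0.33, -0.57, 0.28, 0.22, -0.66]]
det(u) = 1.79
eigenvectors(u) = [[0.51+0.00j, 0.51-0.00j, -0.30+0.00j, 0.10+0.04j, 0.10-0.04j],[(0.03+0.44j), 0.03-0.44j, -0.43+0.00j, (0.59-0.13j), (0.59+0.13j)],[(0.07-0.38j), (0.07+0.38j), (0.28+0j), (-0.71+0j), -0.71-0.00j],[(0.37+0.32j), 0.37-0.32j, 0.36+0.00j, -0.16-0.09j, -0.16+0.09j],[-0.15+0.36j, -0.15-0.36j, -0.72+0.00j, -0.27+0.12j, -0.27-0.12j]]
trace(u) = 1.17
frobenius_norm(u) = 4.10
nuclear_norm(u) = 7.91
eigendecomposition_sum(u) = [[-0.60+0.45j, -0.13-0.13j, (-0.45-0.19j), (0.46+0.54j), 0.39+0.08j], [-0.44-0.49j, (0.1-0.12j), 0.14-0.41j, (-0.44+0.44j), (-0.05+0.35j)], [(0.27+0.51j), -0.11+0.08j, (-0.2+0.32j), (0.47-0.28j), (0.11-0.28j)], [(-0.73-0.05j), (-0.02-0.18j), -0.21-0.43j, (-0+0.7j), (0.23+0.31j)], [-0.14-0.56j, 0.13-0.05j, 0.27-0.26j, (-0.52+0.16j), (-0.18+0.25j)]] + [[-0.60-0.45j, -0.13+0.13j, (-0.45+0.19j), (0.46-0.54j), (0.39-0.08j)],  [(-0.44+0.49j), (0.1+0.12j), 0.14+0.41j, (-0.44-0.44j), -0.05-0.35j],  [(0.27-0.51j), (-0.11-0.08j), -0.20-0.32j, (0.47+0.28j), 0.11+0.28j],  [(-0.73+0.05j), (-0.02+0.18j), (-0.21+0.43j), -0.00-0.70j, (0.23-0.31j)],  [-0.14+0.56j, 0.13+0.05j, (0.27+0.26j), -0.52-0.16j, -0.18-0.25j]] + [[0.05-0.00j, 0.11+0.00j, 0.10+0.00j, -0.08-0.00j, (0.04-0j)], [(0.08-0j), (0.16+0j), (0.15+0j), -0.12-0.00j, (0.06-0j)], [(-0.05+0j), (-0.11-0j), (-0.1-0j), (0.08+0j), -0.04+0.00j], [(-0.06+0j), -0.14-0.00j, (-0.12-0j), 0.10+0.00j, (-0.05+0j)], [(0.12-0j), (0.27+0j), 0.25+0.00j, -0.19-0.00j, 0.11-0.00j]] + [[(0.06-0.07j), (-0.21+0.41j), (-0.26+0.34j), -0.01-0.04j, (-0-0.11j)], [(0.03-0.5j), 0.34+2.49j, -0.09+2.33j, (-0.19-0.15j), (-0.35-0.46j)], [(-0.15+0.56j), 0.24-2.90j, 0.68-2.61j, (0.18+0.21j), 0.28+0.60j], [(-0.1+0.1j), 0.40-0.61j, 0.47-0.49j, (0.01+0.07j), -0.01+0.17j], [0.04+0.24j, (-0.42-1.15j), -0.20-1.12j, (0.11+0.05j), 0.21+0.18j]] + [[0.06+0.07j, (-0.21-0.41j), -0.26-0.34j, -0.01+0.04j, -0.00+0.11j], [0.03+0.50j, 0.34-2.49j, -0.09-2.33j, (-0.19+0.15j), -0.35+0.46j], [-0.15-0.56j, 0.24+2.90j, (0.68+2.61j), 0.18-0.21j, (0.28-0.6j)], [-0.10-0.10j, 0.40+0.61j, 0.47+0.49j, (0.01-0.07j), (-0.01-0.17j)], [0.04-0.24j, -0.42+1.15j, (-0.2+1.12j), (0.11-0.05j), (0.21-0.18j)]]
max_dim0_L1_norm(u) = 4.71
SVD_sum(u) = [[0.08,  -0.46,  -0.30,  1.16,  0.61],[-0.1,  0.60,  0.39,  -1.52,  -0.79],[0.07,  -0.39,  -0.26,  1.0,  0.52],[-0.01,  0.04,  0.02,  -0.09,  -0.05],[-0.04,  0.24,  0.16,  -0.60,  -0.32]] + [[-1.13, 0.29, -0.18, 0.01, 0.24], [-0.71, 0.18, -0.11, 0.01, 0.15], [0.1, -0.02, 0.02, -0.0, -0.02], [-1.69, 0.43, -0.27, 0.02, 0.36], [0.04, -0.01, 0.01, -0.00, -0.01]] + [[0.00, -0.42, -0.82, -0.32, -0.1],[-0.0, 0.05, 0.10, 0.04, 0.01],[-0.00, 0.55, 1.09, 0.43, 0.13],[-0.0, 0.29, 0.57, 0.22, 0.07],[0.0, -0.06, -0.11, -0.04, -0.01]] + [[-0.00, -0.02, 0.01, -0.02, 0.02],[0.03, 0.16, -0.11, 0.11, -0.15],[-0.01, -0.05, 0.03, -0.03, 0.05],[-0.01, -0.07, 0.04, -0.05, 0.07],[-0.08, -0.51, 0.34, -0.37, 0.5]] + [[0.02, 0.04, -0.02, -0.01, 0.04], [0.03, 0.06, -0.03, -0.02, 0.07], [0.03, 0.05, -0.02, -0.02, 0.06], [-0.03, -0.05, 0.02, 0.02, -0.05], [0.01, 0.02, -0.01, -0.01, 0.02]]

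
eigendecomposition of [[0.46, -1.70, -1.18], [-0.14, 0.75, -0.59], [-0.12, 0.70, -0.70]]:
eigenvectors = [[-0.97,0.97,0.91],[0.2,0.23,0.26],[0.15,0.06,0.33]]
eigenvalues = [0.99, -0.01, -0.47]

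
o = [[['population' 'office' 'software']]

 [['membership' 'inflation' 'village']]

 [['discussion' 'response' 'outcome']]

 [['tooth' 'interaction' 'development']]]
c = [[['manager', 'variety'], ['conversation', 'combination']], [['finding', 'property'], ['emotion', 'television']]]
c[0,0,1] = 'variety'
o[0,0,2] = 'software'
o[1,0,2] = 'village'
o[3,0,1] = 'interaction'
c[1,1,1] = 'television'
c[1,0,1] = 'property'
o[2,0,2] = 'outcome'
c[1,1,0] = 'emotion'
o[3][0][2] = 'development'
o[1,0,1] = 'inflation'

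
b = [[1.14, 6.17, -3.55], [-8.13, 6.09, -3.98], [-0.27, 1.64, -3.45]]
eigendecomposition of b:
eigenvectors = [[(-0.22+0.59j), -0.22-0.59j, (0.07+0j)], [-0.77+0.00j, (-0.77-0j), (0.47+0j)], [-0.10+0.08j, -0.10-0.08j, (0.88+0j)]]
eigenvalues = [(3.19+6.65j), (3.19-6.65j), (-2.6+0j)]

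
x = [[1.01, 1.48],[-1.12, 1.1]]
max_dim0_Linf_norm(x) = 1.48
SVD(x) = [[0.89, 0.45], [0.45, -0.89]] @ diag([1.8597634538570942, 1.4886839475515048]) @ [[0.22, 0.98], [0.98, -0.22]]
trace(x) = 2.11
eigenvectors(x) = [[(0.75+0j), (0.75-0j)],[0.02+0.66j, 0.02-0.66j]]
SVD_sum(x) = [[0.36, 1.62], [0.18, 0.81]] + [[0.65,-0.14], [-1.30,0.29]]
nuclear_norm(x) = 3.35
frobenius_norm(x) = 2.38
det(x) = 2.77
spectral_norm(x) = 1.86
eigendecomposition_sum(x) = [[0.51+0.66j, (0.74-0.61j)], [-0.56+0.46j, 0.55+0.62j]] + [[(0.51-0.66j), (0.74+0.61j)], [(-0.56-0.46j), (0.55-0.62j)]]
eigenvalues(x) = [(1.06+1.29j), (1.06-1.29j)]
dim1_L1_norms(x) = [2.49, 2.22]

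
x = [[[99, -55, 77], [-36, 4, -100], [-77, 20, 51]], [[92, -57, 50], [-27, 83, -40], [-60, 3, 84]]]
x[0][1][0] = -36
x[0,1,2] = -100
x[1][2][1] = 3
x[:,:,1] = [[-55, 4, 20], [-57, 83, 3]]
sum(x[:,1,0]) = -63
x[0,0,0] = 99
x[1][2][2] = 84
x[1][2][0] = -60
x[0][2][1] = 20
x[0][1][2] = -100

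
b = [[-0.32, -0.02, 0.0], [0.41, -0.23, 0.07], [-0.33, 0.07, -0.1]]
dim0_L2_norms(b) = [0.62, 0.24, 0.12]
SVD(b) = [[-0.45, -0.78, -0.43], [0.71, -0.61, 0.35], [-0.53, -0.15, 0.83]] @ diag([0.6516048717569651, 0.15567747412776958, 0.06062685173903189]) @ [[0.94, -0.30, 0.16], [0.32, 0.93, -0.18], [0.1, -0.22, -0.97]]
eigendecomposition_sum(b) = [[-0.16-0.01j,-0.01-0.03j,(-0+0.01j)],  [(0.2+0.73j),-0.11+0.09j,(0.04-0.01j)],  [(-0.18-0.36j),0.05-0.06j,-0.02+0.01j]] + [[(-0.16+0.01j), -0.01+0.03j, -0.00-0.01j], [0.20-0.73j, -0.11-0.09j, (0.04+0.01j)], [-0.18+0.36j, (0.05+0.06j), (-0.02-0.01j)]] + [[(-0-0j),0.00+0.00j,0.00-0.00j], [0.01+0.00j,-0.01-0.00j,-0.02+0.00j], [0.03+0.00j,-0.03-0.00j,(-0.06+0j)]]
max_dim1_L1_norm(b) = 0.71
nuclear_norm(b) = 0.87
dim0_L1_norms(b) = [1.06, 0.32, 0.17]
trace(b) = -0.65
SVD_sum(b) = [[-0.28,0.09,-0.05], [0.44,-0.14,0.07], [-0.33,0.10,-0.06]] + [[-0.04, -0.11, 0.02], [-0.03, -0.09, 0.02], [-0.01, -0.02, 0.00]] + [[-0.0, 0.01, 0.03], [0.0, -0.00, -0.02], [0.00, -0.01, -0.05]]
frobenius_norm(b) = 0.67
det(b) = -0.01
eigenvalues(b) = [(-0.29+0.09j), (-0.29-0.09j), (-0.07+0j)]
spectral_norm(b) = 0.65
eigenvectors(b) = [[(-0.05+0.18j), (-0.05-0.18j), -0.03+0.00j], [0.87+0.00j, (0.87-0j), (0.34+0j)], [-0.45+0.09j, (-0.45-0.09j), 0.94+0.00j]]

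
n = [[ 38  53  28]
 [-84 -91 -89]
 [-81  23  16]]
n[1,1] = -91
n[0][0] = 38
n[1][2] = -89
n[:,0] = [38, -84, -81]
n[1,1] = -91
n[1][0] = -84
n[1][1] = -91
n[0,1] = 53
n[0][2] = 28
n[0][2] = 28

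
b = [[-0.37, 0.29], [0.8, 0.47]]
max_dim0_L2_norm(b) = 0.88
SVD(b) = [[-0.23, 0.97], [0.97, 0.23]] @ diag([0.9479145929646688, 0.42820313455721737]) @ [[0.91, 0.41],[-0.41, 0.91]]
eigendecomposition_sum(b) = [[-0.49, 0.13], [0.37, -0.10]] + [[0.12, 0.16], [0.43, 0.57]]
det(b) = -0.41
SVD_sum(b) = [[-0.2, -0.09], [0.84, 0.38]] + [[-0.17, 0.38], [-0.04, 0.09]]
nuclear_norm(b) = 1.38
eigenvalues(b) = [-0.59, 0.69]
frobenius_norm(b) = 1.04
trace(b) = 0.10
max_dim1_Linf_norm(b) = 0.8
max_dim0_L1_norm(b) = 1.17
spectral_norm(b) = 0.95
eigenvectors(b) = [[-0.8, -0.26], [0.60, -0.96]]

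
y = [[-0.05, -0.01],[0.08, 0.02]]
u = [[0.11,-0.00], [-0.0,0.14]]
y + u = [[0.06, -0.01],[0.08, 0.16]]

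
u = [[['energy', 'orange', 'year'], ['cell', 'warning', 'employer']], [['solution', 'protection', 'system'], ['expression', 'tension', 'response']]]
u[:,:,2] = [['year', 'employer'], ['system', 'response']]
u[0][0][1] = 'orange'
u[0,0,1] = 'orange'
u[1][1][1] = 'tension'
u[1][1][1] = 'tension'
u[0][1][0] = 'cell'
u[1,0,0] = 'solution'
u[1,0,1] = 'protection'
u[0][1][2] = 'employer'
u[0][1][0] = 'cell'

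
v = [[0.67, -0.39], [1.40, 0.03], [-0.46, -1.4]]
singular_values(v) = [1.69, 1.37]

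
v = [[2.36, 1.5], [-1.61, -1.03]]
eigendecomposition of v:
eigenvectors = [[0.83, -0.53], [-0.56, 0.85]]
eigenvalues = [1.34, -0.01]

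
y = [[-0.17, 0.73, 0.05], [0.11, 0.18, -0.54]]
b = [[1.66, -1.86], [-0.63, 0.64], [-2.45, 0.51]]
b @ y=[[-0.49, 0.88, 1.09], [0.18, -0.34, -0.38], [0.47, -1.70, -0.40]]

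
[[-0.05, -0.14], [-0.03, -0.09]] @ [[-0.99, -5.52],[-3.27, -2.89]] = [[0.51, 0.68], [0.32, 0.43]]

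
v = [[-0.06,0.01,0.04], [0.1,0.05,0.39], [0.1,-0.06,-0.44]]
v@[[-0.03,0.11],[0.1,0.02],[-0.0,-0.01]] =[[0.0, -0.01], [0.00, 0.01], [-0.01, 0.01]]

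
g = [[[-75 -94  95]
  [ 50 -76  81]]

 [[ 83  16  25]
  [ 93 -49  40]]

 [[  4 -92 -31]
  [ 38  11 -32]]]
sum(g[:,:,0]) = 193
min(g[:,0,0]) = -75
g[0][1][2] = 81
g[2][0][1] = -92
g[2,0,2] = -31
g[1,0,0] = 83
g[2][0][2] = -31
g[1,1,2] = 40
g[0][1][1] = -76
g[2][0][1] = -92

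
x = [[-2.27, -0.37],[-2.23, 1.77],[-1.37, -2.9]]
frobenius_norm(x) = 4.87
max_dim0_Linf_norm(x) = 2.9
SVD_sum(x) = [[-1.52, -1.27], [-0.45, -0.37], [-2.24, -1.86]] + [[-0.75, 0.90], [-1.78, 2.14], [0.87, -1.04]]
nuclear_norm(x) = 6.88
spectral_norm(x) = 3.57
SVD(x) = [[-0.56, -0.35], [-0.16, -0.84], [-0.82, 0.41]] @ diag([3.5667877082059127, 3.3106684286698376]) @ [[0.77, 0.64],[0.64, -0.77]]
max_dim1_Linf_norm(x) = 2.9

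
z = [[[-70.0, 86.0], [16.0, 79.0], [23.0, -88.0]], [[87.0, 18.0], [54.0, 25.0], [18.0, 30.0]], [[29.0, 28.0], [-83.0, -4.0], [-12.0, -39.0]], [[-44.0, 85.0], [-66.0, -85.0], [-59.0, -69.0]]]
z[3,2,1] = -69.0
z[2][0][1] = 28.0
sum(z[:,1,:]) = -64.0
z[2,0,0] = 29.0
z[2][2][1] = -39.0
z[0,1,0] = 16.0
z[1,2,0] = 18.0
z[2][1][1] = -4.0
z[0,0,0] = -70.0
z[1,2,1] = 30.0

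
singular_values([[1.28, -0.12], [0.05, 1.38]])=[1.39, 1.27]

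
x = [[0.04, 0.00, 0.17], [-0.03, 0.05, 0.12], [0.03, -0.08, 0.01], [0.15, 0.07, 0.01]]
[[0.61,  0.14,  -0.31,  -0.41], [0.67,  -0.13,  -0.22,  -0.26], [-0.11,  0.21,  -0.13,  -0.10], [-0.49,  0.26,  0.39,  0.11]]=x @ [[-3.78, 2.49, 1.78, 0.39], [0.50, -1.65, 2.05, 1.1], [4.46, 0.22, -2.26, -2.53]]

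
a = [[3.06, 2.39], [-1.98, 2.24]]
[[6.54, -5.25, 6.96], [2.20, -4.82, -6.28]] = a@[[0.81,  -0.02,  2.64], [1.7,  -2.17,  -0.47]]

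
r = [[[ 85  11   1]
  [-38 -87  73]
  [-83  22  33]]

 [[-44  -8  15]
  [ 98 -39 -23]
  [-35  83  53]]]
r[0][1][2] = 73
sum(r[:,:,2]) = 152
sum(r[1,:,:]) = 100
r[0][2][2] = 33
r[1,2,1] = 83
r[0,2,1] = 22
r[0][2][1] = 22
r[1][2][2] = 53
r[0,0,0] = 85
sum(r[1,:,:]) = 100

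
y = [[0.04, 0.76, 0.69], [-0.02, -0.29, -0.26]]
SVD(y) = [[-0.93, 0.35], [0.35, 0.93]] @ diag([1.0988059496334657, 0.005048271991240962]) @ [[-0.04, -0.74, -0.67], [-0.89, -0.28, 0.36]]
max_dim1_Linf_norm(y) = 0.76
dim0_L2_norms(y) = [0.04, 0.81, 0.74]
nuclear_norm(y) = 1.10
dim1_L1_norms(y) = [1.49, 0.57]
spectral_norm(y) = 1.10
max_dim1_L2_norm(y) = 1.03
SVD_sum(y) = [[0.04, 0.76, 0.69], [-0.02, -0.29, -0.26]] + [[-0.00, -0.0, 0.0], [-0.0, -0.00, 0.0]]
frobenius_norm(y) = 1.10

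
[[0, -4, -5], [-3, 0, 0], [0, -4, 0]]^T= [[0, -3, 0], [-4, 0, -4], [-5, 0, 0]]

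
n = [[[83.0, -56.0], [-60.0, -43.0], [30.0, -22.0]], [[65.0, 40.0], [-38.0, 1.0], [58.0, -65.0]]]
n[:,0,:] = [[83.0, -56.0], [65.0, 40.0]]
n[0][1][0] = -60.0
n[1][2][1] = -65.0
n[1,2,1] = -65.0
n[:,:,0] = [[83.0, -60.0, 30.0], [65.0, -38.0, 58.0]]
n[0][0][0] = 83.0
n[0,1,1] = -43.0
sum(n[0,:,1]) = -121.0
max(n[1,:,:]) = 65.0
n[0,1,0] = -60.0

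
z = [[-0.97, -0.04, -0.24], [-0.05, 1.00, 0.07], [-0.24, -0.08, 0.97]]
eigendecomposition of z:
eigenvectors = [[-0.99+0.00j, (-0.02-0.08j), (-0.02+0.08j)], [-0.02+0.00j, 0.71+0.00j, 0.71-0.00j], [-0.12+0.00j, -0.01+0.70j, -0.01-0.70j]]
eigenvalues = [(-1+0j), (1+0.08j), (1-0.08j)]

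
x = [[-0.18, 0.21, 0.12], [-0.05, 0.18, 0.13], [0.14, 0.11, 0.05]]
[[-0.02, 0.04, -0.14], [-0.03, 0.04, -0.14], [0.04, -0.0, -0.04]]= x@[[0.18, -0.07, 0.08], [0.55, -0.16, -0.01], [-0.90, 0.54, -1.06]]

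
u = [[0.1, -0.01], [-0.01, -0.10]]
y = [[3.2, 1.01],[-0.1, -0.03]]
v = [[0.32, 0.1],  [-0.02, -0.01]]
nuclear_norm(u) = 0.20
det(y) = 0.01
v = u @ y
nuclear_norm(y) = 3.36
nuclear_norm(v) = 0.34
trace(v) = 0.31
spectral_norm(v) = 0.34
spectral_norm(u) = 0.10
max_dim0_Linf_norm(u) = 0.1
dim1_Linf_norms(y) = [3.2, 0.1]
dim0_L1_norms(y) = [3.3, 1.04]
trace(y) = 3.17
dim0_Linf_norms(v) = [0.32, 0.1]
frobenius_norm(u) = 0.14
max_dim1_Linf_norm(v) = 0.32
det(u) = -0.01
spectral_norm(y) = 3.36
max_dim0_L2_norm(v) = 0.32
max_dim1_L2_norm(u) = 0.1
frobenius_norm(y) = 3.36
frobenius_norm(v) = 0.34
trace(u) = 0.00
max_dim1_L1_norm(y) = 4.21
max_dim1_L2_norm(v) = 0.34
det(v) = -0.00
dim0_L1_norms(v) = [0.34, 0.11]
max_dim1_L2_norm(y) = 3.36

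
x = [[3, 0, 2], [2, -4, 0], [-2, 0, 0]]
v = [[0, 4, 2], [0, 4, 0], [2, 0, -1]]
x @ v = [[4, 12, 4], [0, -8, 4], [0, -8, -4]]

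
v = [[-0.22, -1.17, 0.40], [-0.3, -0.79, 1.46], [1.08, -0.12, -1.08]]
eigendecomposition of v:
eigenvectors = [[(0.54+0j), -0.65+0.00j, (-0.65-0j)],  [(0.68+0j), (-0.03+0.54j), -0.03-0.54j],  [-0.50+0.00j, -0.45+0.27j, -0.45-0.27j]]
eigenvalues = [(-2.08+0j), (-0+0.8j), (-0-0.8j)]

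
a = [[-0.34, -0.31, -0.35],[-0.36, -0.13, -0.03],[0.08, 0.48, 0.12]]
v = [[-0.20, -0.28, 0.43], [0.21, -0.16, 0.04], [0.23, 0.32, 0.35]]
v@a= [[0.20, 0.3, 0.13], [-0.01, -0.03, -0.06], [-0.17, 0.06, -0.05]]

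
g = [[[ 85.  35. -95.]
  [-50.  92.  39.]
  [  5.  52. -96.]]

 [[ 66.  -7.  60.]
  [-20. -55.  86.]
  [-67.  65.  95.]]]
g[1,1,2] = 86.0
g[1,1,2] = 86.0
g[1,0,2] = 60.0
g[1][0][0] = 66.0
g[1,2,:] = [-67.0, 65.0, 95.0]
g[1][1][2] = 86.0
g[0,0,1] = 35.0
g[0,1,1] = 92.0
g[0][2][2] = -96.0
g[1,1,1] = -55.0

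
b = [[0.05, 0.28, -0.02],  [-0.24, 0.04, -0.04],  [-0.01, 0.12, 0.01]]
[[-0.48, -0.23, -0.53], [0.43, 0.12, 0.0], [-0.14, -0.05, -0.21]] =b @ [[-2.02, -0.78, -0.36], [-1.35, -0.61, -1.82], [0.04, 1.16, 0.31]]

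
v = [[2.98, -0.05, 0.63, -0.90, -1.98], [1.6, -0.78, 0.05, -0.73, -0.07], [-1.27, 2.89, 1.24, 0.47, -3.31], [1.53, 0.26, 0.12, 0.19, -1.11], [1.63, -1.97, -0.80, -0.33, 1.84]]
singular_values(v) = [5.85, 4.48, 0.72, 0.01, 0.0]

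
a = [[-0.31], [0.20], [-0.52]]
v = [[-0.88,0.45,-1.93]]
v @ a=[[1.37]]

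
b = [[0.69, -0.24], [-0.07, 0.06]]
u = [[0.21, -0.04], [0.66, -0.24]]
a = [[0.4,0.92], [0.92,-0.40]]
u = a @ b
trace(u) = -0.03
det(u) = -0.02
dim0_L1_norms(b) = [0.76, 0.3]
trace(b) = 0.75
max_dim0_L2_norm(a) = 1.0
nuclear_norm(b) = 0.77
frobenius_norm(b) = 0.74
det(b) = 0.02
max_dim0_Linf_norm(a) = 0.92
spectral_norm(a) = 1.00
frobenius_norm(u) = 0.73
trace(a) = 0.00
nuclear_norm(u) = 0.77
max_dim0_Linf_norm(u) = 0.66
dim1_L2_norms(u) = [0.21, 0.7]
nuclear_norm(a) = 2.01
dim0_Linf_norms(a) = [0.92, 0.92]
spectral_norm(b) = 0.74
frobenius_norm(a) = 1.42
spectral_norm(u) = 0.73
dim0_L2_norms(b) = [0.69, 0.25]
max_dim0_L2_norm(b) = 0.69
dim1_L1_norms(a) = [1.32, 1.32]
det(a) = -1.01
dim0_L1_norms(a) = [1.32, 1.32]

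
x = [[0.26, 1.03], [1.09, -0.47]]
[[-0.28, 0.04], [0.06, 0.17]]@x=[[-0.03, -0.31], [0.20, -0.02]]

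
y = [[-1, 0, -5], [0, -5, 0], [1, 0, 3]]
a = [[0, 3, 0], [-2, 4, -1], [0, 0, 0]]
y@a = [[0, -3, 0], [10, -20, 5], [0, 3, 0]]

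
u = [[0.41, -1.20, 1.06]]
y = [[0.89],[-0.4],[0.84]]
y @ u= [[0.36,-1.07,0.94], [-0.16,0.48,-0.42], [0.34,-1.01,0.89]]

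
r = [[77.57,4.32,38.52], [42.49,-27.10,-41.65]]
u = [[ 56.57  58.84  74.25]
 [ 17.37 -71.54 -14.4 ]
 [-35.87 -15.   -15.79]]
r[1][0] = 42.49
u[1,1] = -71.54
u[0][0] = 56.57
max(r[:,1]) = 4.32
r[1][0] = 42.49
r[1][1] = -27.1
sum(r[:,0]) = 120.06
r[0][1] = 4.32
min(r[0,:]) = 4.32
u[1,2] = -14.4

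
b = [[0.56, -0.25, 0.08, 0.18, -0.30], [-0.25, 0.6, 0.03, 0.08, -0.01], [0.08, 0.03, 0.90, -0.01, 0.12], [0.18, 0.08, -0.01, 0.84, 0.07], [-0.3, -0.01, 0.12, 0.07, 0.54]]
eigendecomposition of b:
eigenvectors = [[0.68, 0.08, 0.24, -0.68, 0.12], [0.39, 0.74, -0.42, 0.35, 0.07], [-0.16, 0.15, 0.35, 0.13, 0.90], [-0.26, -0.10, -0.76, -0.48, 0.34], [0.54, -0.64, -0.25, 0.42, 0.24]]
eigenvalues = [0.09, 0.57, 0.86, 0.98, 0.94]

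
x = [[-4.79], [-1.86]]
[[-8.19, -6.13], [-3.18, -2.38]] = x@[[1.71,1.28]]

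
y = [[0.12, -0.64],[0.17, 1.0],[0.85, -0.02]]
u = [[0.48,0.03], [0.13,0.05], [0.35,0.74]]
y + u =[[0.60, -0.61], [0.3, 1.05], [1.20, 0.72]]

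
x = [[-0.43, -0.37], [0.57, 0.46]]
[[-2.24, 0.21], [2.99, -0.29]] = x @ [[5.72, -0.69], [-0.59, 0.23]]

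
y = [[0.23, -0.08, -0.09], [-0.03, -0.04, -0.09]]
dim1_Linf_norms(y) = [0.23, 0.09]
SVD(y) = [[-1.0,-0.08], [-0.08,1.00]] @ diag([0.2602668321448158, 0.1012974633705223]) @ [[-0.87, 0.32, 0.37], [-0.47, -0.33, -0.82]]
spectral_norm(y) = 0.26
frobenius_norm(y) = 0.28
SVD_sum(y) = [[0.23, -0.08, -0.1], [0.02, -0.01, -0.01]] + [[0.0,0.0,0.01], [-0.05,-0.03,-0.08]]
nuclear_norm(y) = 0.36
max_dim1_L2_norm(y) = 0.26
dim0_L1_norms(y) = [0.26, 0.12, 0.18]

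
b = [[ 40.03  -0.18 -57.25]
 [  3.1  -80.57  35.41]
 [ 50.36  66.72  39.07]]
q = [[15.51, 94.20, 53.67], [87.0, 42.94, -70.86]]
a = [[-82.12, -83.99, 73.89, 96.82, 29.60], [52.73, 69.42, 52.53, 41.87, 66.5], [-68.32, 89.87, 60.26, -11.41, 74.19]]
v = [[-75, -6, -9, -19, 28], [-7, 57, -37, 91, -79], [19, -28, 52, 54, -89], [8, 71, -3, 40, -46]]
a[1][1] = 69.42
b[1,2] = 35.41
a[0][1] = -83.99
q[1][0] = 87.0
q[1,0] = 87.0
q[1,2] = -70.86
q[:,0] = [15.51, 87.0]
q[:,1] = [94.2, 42.94]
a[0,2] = 73.89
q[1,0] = 87.0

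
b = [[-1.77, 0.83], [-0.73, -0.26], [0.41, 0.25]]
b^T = [[-1.77, -0.73, 0.41], [0.83, -0.26, 0.25]]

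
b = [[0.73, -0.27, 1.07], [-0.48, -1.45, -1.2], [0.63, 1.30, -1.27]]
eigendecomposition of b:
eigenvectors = [[0.96+0.00j, -0.30-0.07j, -0.30+0.07j],[(-0.25+0j), 0.04+0.64j, 0.04-0.64j],[0.12+0.00j, 0.71+0.00j, (0.71-0j)]]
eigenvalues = [(0.94+0j), (-1.46+1.1j), (-1.46-1.1j)]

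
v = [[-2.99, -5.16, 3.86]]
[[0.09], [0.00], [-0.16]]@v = [[-0.27, -0.46, 0.35], [0.0, 0.0, 0.00], [0.48, 0.83, -0.62]]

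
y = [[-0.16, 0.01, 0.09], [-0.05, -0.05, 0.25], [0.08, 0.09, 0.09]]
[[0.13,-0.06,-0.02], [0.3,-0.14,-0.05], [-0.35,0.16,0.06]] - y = [[0.29, -0.07, -0.11], [0.35, -0.09, -0.30], [-0.43, 0.07, -0.03]]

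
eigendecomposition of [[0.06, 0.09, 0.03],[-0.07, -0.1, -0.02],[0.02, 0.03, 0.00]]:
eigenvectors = [[(-0.61+0j), (0.78+0j), (0.78-0j)],[0.74+0.00j, -0.59+0.02j, (-0.59-0.02j)],[-0.29+0.00j, (0.12+0.18j), 0.12-0.18j]]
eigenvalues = [(-0.03+0j), (-0+0.01j), (-0-0.01j)]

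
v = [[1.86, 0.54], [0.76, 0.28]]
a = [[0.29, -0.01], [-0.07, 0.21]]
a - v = [[-1.57, -0.55], [-0.83, -0.07]]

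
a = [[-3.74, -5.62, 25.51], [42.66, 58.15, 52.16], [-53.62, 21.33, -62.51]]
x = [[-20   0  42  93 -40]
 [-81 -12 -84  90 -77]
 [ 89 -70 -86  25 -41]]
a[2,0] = -53.62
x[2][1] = -70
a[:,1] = [-5.62, 58.15, 21.33]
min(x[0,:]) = -40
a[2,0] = -53.62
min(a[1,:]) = 42.66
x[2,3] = 25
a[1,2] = 52.16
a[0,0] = -3.74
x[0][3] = 93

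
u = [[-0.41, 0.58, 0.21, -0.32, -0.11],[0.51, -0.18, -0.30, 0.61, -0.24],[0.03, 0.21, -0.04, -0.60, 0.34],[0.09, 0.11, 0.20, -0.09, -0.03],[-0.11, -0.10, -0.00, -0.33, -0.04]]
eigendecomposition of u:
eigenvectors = [[(0.81+0j),-0.45+0.00j,(-0.25-0.32j),(-0.25+0.32j),(-0.36+0j)], [-0.58+0.00j,(-0.77+0j),(0.25-0.15j),(0.25+0.15j),(0.35+0j)], [0.09+0.00j,(0.15+0j),(-0.75+0j),(-0.75-0j),(-0.24+0j)], [-0.04+0.00j,(-0.2+0j),(-0.11+0.37j),(-0.11-0.37j),(0.43+0j)], [(0.02+0j),0.38+0.00j,(-0.2-0.07j),-0.20+0.07j,(0.71+0j)]]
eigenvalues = [(-0.79+0j), (0.46+0j), (-0.09+0.38j), (-0.09-0.38j), (-0.23+0j)]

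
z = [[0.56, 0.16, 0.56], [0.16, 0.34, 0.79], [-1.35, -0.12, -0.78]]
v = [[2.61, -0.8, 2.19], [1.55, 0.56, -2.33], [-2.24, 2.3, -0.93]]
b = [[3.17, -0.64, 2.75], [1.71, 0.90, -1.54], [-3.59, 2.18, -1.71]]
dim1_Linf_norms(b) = [3.17, 1.71, 3.59]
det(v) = 17.85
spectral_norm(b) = 6.07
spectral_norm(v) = 4.64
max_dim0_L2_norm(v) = 3.77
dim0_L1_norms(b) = [8.47, 3.72, 6.0]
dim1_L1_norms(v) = [5.6, 4.44, 5.47]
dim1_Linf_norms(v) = [2.61, 2.33, 2.3]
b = v + z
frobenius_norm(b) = 6.69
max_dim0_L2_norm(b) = 5.09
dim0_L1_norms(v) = [6.4, 3.66, 5.45]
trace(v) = 2.24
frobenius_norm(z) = 1.97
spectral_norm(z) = 1.86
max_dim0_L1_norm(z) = 2.13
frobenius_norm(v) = 5.62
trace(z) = 0.12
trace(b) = 2.36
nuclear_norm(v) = 8.85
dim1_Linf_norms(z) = [0.56, 0.79, 1.35]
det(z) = 0.00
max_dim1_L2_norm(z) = 1.56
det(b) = 19.49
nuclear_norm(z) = 2.49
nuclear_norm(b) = 9.84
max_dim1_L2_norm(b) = 4.53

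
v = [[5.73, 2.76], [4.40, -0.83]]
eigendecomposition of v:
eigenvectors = [[0.88, -0.32],[0.48, 0.95]]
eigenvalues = [7.24, -2.34]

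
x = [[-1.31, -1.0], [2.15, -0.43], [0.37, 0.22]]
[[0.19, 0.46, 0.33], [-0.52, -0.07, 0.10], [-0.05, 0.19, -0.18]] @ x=[[0.86, -0.32], [0.57, 0.57], [0.41, -0.07]]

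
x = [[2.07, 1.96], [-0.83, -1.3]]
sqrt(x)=[[(1.54-0.22j), 1.08-0.75j], [-0.46+0.32j, (-0.32+1.07j)]]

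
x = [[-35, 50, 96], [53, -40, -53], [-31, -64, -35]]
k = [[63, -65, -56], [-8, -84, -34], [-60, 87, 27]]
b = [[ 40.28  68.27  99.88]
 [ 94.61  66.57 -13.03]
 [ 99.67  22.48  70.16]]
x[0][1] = 50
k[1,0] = -8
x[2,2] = -35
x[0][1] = 50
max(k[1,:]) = -8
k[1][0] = -8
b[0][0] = 40.28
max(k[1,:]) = -8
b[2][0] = 99.67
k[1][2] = -34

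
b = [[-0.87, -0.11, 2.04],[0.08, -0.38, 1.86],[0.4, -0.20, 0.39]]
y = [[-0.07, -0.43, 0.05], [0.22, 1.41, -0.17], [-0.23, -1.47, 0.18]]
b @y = [[-0.43, -2.78, 0.34], [-0.52, -3.30, 0.40], [-0.16, -1.03, 0.12]]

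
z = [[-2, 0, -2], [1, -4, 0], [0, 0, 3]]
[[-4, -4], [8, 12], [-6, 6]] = z@[[4, 0], [-1, -3], [-2, 2]]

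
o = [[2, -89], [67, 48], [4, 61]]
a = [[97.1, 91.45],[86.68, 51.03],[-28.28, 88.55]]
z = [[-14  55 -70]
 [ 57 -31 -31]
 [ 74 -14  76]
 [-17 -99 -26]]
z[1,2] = -31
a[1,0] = 86.68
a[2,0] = -28.28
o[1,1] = 48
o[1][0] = 67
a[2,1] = 88.55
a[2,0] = -28.28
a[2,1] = 88.55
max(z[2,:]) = 76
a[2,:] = [-28.28, 88.55]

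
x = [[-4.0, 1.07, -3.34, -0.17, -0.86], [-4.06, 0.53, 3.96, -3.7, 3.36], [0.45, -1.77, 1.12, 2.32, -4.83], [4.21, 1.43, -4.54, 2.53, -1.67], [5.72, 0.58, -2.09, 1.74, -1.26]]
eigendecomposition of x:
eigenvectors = [[(0.18-0.36j),0.18+0.36j,-0.07+0.12j,(-0.07-0.12j),(0.1+0j)], [(0.45-0j),(0.45+0j),(-0.63+0j),(-0.63-0j),-0.80+0.00j], [-0.17-0.05j,(-0.17+0.05j),(-0.1-0.23j),-0.10+0.23j,(-0.37+0j)], [-0.51-0.13j,(-0.51+0.13j),(0.49+0.33j),0.49-0.33j,(-0.46+0j)], [-0.57+0.00j,-0.57-0.00j,(0.34+0.26j),0.34-0.26j,(0.04+0j)]]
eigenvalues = [(-2.6+3.84j), (-2.6-3.84j), (1.78+2.78j), (1.78-2.78j), (0.58+0j)]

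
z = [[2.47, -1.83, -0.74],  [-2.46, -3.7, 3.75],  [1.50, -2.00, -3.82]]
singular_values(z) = [6.43, 4.46, 1.83]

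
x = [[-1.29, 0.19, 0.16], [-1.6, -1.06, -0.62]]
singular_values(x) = [2.24, 0.88]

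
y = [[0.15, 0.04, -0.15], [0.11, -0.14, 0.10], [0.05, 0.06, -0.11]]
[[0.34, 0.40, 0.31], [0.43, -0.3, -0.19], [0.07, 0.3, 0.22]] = y @ [[2.52, -0.09, 1.43],[-1.13, 0.11, 2.46],[-0.07, -2.75, 0.02]]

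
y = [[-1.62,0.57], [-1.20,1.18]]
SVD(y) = [[-0.71,-0.70], [-0.70,0.71]] @ diag([2.3469347564382, 0.5230652435617995]) @ [[0.85, -0.53], [0.53, 0.85]]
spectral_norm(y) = 2.35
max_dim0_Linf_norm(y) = 1.62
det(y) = -1.23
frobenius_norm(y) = 2.40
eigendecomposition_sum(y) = [[-1.51, 0.34], [-0.72, 0.16]] + [[-0.11, 0.23], [-0.48, 1.02]]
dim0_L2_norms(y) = [2.02, 1.31]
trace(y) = -0.44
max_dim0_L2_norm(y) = 2.02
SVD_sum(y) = [[-1.43, 0.88], [-1.40, 0.86]] + [[-0.19, -0.31], [0.20, 0.32]]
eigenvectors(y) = [[-0.9, -0.22], [-0.43, -0.98]]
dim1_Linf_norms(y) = [1.62, 1.2]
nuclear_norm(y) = 2.87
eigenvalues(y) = [-1.35, 0.91]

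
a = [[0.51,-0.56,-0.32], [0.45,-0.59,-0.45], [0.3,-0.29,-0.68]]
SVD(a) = [[-0.58, 0.52, 0.63], [-0.62, 0.22, -0.75], [-0.53, -0.82, 0.19]] @ diag([1.388775545832905, 0.36619128078462215, 0.05391130840403026]) @ [[-0.53, 0.61, 0.59],[0.32, -0.50, 0.8],[0.79, 0.62, 0.07]]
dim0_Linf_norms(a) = [0.51, 0.59, 0.68]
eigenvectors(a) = [[-0.44, -0.89, -0.58], [-0.61, -0.42, -0.80], [-0.66, -0.17, 0.12]]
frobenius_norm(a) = 1.44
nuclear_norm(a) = 1.81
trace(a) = -0.76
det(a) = 0.03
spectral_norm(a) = 1.39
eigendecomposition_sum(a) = [[0.17, -0.19, -0.44], [0.24, -0.27, -0.61], [0.26, -0.29, -0.66]] + [[0.28, -0.20, 0.0], [0.13, -0.1, 0.00], [0.05, -0.04, 0.0]] + [[0.06, -0.17, 0.12], [0.08, -0.23, 0.16], [-0.01, 0.03, -0.02]]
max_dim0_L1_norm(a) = 1.45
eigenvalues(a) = [-0.75, 0.19, -0.2]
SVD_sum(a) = [[0.42, -0.49, -0.47],  [0.46, -0.52, -0.51],  [0.39, -0.45, -0.44]] + [[0.06, -0.10, 0.15], [0.03, -0.04, 0.07], [-0.10, 0.15, -0.24]] + [[0.03, 0.02, 0.0],[-0.03, -0.02, -0.00],[0.01, 0.01, 0.00]]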